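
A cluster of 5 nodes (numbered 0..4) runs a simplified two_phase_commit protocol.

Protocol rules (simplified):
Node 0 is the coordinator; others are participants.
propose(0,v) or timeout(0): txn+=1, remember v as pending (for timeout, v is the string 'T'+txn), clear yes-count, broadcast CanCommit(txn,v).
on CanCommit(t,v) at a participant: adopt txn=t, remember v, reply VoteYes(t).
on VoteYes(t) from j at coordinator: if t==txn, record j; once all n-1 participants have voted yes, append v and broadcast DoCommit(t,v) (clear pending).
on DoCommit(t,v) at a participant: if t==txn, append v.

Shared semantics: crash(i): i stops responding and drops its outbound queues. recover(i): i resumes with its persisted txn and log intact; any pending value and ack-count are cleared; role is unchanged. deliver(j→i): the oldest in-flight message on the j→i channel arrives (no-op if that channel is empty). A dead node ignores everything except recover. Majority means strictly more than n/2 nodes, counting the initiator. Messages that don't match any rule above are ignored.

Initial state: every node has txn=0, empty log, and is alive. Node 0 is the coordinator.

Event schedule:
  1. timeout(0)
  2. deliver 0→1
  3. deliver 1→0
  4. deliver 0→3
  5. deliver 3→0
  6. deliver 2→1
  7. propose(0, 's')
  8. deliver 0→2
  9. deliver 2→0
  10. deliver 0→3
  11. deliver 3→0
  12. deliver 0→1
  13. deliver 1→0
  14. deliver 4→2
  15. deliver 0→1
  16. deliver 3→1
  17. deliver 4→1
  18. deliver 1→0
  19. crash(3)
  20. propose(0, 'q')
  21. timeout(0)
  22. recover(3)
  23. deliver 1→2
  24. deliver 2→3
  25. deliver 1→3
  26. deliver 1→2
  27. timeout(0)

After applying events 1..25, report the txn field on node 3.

2

step 1 timeout(0): 0={coor,t=1,log=-}
step 2 deliver 0→1: 1={part,t=1,log=-}
step 3 deliver 1→0: —
step 4 deliver 0→3: 3={part,t=1,log=-}
step 5 deliver 3→0: —
step 6 deliver 2→1: —
step 7 propose(0,'s'): 0={coor,t=2,log=-}
step 8 deliver 0→2: 2={part,t=1,log=-}
step 9 deliver 2→0: —
step 10 deliver 0→3: 3={part,t=2,log=-}
step 11 deliver 3→0: —
step 12 deliver 0→1: 1={part,t=2,log=-}
step 13 deliver 1→0: —
step 14 deliver 4→2: —
step 15 deliver 0→1: —
step 16 deliver 3→1: —
step 17 deliver 4→1: —
step 18 deliver 1→0: —
step 19 crash(3): 3={✗part,t=2,log=-}
step 20 propose(0,'q'): 0={coor,t=3,log=-}
step 21 timeout(0): 0={coor,t=4,log=-}
step 22 recover(3): 3={part,t=2,log=-}
step 23 deliver 1→2: —
step 24 deliver 2→3: —
step 25 deliver 1→3: —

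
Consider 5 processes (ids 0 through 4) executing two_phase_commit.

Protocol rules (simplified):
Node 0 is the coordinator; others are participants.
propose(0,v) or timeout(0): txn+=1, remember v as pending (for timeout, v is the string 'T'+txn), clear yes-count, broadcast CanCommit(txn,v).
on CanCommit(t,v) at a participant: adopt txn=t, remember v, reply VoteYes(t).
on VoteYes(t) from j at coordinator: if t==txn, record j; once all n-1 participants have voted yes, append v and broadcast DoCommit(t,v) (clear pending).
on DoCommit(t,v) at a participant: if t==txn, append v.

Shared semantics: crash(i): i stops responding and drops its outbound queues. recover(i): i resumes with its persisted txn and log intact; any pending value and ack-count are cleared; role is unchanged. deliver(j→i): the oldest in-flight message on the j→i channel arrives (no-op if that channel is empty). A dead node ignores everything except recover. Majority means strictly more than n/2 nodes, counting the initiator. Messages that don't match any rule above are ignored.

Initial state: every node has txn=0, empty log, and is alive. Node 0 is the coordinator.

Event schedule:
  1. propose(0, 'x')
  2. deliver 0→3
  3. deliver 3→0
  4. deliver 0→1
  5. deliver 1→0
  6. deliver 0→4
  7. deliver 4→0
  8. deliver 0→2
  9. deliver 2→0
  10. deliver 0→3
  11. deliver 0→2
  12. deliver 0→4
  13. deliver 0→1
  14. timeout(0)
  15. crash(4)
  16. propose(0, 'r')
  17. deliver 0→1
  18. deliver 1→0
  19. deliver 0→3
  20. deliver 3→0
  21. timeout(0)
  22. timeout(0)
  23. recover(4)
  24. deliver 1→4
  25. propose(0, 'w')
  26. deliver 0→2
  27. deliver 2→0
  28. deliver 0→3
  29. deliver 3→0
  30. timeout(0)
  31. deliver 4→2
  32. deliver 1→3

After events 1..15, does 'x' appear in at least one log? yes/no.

e1 propose(0,'x'): 0[coor,t=1,-]
e2 deliver 0→3: 3[part,t=1,-]
e3 deliver 3→0: ·
e4 deliver 0→1: 1[part,t=1,-]
e5 deliver 1→0: ·
e6 deliver 0→4: 4[part,t=1,-]
e7 deliver 4→0: ·
e8 deliver 0→2: 2[part,t=1,-]
e9 deliver 2→0: 0[coor,t=1,x]
e10 deliver 0→3: 3[part,t=1,x]
e11 deliver 0→2: 2[part,t=1,x]
e12 deliver 0→4: 4[part,t=1,x]
e13 deliver 0→1: 1[part,t=1,x]
e14 timeout(0): 0[coor,t=2,x]
e15 crash(4): 4[✗part,t=1,x]

yes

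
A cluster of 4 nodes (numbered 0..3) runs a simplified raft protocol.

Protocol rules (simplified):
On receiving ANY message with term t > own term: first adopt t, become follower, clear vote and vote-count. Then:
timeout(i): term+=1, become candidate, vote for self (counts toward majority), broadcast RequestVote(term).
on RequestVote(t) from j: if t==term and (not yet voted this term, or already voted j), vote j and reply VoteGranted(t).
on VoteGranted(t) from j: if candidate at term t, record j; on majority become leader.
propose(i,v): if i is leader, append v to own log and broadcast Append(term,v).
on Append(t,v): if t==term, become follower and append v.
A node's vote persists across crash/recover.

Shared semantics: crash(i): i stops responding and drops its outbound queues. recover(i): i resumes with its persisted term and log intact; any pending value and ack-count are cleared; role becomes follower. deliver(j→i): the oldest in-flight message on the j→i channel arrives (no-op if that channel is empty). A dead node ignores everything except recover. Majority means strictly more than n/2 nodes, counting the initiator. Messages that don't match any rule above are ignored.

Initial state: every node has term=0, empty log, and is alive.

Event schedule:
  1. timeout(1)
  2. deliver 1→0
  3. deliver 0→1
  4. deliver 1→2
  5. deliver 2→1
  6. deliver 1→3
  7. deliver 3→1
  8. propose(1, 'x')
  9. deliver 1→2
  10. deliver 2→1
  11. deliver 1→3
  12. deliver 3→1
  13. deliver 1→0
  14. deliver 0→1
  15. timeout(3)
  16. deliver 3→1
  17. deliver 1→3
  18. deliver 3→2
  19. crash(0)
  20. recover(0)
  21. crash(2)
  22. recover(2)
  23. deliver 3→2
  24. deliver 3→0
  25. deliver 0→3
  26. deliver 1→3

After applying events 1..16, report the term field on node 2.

[1] timeout(1) → N1(cand t1 [-])
[2] deliver 1→0 → N0(foll t1 [-])
[3] deliver 0→1 → ∅
[4] deliver 1→2 → N2(foll t1 [-])
[5] deliver 2→1 → N1(lead t1 [-])
[6] deliver 1→3 → N3(foll t1 [-])
[7] deliver 3→1 → ∅
[8] propose(1,'x') → N1(lead t1 [x])
[9] deliver 1→2 → N2(foll t1 [x])
[10] deliver 2→1 → ∅
[11] deliver 1→3 → N3(foll t1 [x])
[12] deliver 3→1 → ∅
[13] deliver 1→0 → N0(foll t1 [x])
[14] deliver 0→1 → ∅
[15] timeout(3) → N3(cand t2 [x])
[16] deliver 3→1 → N1(foll t2 [x])

1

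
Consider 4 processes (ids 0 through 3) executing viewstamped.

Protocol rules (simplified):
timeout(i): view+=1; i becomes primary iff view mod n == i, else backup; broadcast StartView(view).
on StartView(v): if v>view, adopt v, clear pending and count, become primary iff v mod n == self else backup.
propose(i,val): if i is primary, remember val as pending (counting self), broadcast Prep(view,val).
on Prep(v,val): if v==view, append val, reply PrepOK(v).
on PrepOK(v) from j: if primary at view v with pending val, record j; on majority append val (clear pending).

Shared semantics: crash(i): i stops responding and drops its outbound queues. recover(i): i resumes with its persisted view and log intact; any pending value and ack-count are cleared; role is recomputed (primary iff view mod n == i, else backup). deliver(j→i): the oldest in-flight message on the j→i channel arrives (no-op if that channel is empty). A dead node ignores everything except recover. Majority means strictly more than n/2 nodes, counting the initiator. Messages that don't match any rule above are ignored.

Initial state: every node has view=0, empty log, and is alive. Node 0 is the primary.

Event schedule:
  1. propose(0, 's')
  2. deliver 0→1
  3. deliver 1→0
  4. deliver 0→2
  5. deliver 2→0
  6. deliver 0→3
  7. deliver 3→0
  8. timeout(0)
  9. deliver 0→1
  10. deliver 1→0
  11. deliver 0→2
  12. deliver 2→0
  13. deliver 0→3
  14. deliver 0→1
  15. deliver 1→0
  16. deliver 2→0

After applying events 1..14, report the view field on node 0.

[1] propose(0,'s') → ∅
[2] deliver 0→1 → N1(back v0 [s])
[3] deliver 1→0 → ∅
[4] deliver 0→2 → N2(back v0 [s])
[5] deliver 2→0 → N0(prim v0 [s])
[6] deliver 0→3 → N3(back v0 [s])
[7] deliver 3→0 → ∅
[8] timeout(0) → N0(back v1 [s])
[9] deliver 0→1 → N1(prim v1 [s])
[10] deliver 1→0 → ∅
[11] deliver 0→2 → N2(back v1 [s])
[12] deliver 2→0 → ∅
[13] deliver 0→3 → N3(back v1 [s])
[14] deliver 0→1 → ∅

1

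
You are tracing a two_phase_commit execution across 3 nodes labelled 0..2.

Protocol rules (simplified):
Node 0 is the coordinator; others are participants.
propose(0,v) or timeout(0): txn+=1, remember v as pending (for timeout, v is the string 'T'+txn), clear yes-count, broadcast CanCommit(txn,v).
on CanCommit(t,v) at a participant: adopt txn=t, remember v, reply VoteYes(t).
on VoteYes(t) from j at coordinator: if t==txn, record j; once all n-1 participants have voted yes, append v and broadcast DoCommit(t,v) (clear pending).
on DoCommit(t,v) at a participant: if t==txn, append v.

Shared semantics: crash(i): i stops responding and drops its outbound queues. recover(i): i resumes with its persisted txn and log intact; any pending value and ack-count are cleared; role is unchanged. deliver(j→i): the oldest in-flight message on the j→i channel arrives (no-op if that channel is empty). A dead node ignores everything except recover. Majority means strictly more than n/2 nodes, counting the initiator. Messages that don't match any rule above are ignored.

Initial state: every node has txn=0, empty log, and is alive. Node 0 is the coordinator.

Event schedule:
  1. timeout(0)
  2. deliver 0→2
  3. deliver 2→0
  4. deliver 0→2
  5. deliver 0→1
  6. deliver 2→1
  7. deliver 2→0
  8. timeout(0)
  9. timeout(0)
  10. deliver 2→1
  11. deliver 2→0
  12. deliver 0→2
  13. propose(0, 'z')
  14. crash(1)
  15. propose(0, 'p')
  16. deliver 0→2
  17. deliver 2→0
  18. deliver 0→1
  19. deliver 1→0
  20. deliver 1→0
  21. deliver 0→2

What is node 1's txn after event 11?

1

e1 timeout(0): 0[coor,t=1,-]
e2 deliver 0→2: 2[part,t=1,-]
e3 deliver 2→0: ·
e4 deliver 0→2: ·
e5 deliver 0→1: 1[part,t=1,-]
e6 deliver 2→1: ·
e7 deliver 2→0: ·
e8 timeout(0): 0[coor,t=2,-]
e9 timeout(0): 0[coor,t=3,-]
e10 deliver 2→1: ·
e11 deliver 2→0: ·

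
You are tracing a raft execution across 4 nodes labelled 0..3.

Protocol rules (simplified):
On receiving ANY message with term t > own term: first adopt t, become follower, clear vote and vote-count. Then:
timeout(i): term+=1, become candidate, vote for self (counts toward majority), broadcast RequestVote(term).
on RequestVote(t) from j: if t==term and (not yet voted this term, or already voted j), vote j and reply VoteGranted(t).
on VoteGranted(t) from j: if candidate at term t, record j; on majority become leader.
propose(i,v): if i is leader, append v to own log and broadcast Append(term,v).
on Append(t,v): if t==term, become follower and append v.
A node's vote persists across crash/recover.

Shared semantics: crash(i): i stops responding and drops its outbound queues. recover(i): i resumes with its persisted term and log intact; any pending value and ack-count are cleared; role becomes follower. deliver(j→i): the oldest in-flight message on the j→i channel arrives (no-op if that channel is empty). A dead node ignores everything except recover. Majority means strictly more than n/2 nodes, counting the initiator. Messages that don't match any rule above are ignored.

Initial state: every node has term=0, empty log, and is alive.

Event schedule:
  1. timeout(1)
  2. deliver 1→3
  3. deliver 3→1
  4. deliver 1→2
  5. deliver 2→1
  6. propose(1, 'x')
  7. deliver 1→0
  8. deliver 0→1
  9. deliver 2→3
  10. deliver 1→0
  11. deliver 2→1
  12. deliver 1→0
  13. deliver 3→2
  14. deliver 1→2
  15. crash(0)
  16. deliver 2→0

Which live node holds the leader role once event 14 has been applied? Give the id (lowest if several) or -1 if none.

[1] timeout(1) → N1(cand t1 [-])
[2] deliver 1→3 → N3(foll t1 [-])
[3] deliver 3→1 → ∅
[4] deliver 1→2 → N2(foll t1 [-])
[5] deliver 2→1 → N1(lead t1 [-])
[6] propose(1,'x') → N1(lead t1 [x])
[7] deliver 1→0 → N0(foll t1 [-])
[8] deliver 0→1 → ∅
[9] deliver 2→3 → ∅
[10] deliver 1→0 → N0(foll t1 [x])
[11] deliver 2→1 → ∅
[12] deliver 1→0 → ∅
[13] deliver 3→2 → ∅
[14] deliver 1→2 → N2(foll t1 [x])

1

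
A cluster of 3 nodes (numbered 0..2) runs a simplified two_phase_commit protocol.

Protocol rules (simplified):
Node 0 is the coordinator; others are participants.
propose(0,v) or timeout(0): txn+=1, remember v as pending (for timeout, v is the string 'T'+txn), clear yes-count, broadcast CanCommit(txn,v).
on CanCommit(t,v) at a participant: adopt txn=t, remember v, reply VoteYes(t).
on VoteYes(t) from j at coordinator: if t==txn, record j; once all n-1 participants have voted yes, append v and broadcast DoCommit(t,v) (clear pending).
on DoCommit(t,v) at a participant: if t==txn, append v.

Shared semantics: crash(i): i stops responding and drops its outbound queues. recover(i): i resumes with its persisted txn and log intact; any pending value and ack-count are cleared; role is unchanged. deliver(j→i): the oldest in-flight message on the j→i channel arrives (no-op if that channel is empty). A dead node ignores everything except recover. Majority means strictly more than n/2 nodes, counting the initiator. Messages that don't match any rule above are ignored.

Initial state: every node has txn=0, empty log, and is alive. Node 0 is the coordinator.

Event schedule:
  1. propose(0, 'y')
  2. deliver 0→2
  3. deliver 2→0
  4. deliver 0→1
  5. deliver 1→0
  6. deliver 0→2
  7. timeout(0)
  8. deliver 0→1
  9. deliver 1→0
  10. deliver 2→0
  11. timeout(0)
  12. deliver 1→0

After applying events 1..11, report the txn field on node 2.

1

[1] propose(0,'y') → N0(coor t1 [-])
[2] deliver 0→2 → N2(part t1 [-])
[3] deliver 2→0 → ∅
[4] deliver 0→1 → N1(part t1 [-])
[5] deliver 1→0 → N0(coor t1 [y])
[6] deliver 0→2 → N2(part t1 [y])
[7] timeout(0) → N0(coor t2 [y])
[8] deliver 0→1 → N1(part t1 [y])
[9] deliver 1→0 → ∅
[10] deliver 2→0 → ∅
[11] timeout(0) → N0(coor t3 [y])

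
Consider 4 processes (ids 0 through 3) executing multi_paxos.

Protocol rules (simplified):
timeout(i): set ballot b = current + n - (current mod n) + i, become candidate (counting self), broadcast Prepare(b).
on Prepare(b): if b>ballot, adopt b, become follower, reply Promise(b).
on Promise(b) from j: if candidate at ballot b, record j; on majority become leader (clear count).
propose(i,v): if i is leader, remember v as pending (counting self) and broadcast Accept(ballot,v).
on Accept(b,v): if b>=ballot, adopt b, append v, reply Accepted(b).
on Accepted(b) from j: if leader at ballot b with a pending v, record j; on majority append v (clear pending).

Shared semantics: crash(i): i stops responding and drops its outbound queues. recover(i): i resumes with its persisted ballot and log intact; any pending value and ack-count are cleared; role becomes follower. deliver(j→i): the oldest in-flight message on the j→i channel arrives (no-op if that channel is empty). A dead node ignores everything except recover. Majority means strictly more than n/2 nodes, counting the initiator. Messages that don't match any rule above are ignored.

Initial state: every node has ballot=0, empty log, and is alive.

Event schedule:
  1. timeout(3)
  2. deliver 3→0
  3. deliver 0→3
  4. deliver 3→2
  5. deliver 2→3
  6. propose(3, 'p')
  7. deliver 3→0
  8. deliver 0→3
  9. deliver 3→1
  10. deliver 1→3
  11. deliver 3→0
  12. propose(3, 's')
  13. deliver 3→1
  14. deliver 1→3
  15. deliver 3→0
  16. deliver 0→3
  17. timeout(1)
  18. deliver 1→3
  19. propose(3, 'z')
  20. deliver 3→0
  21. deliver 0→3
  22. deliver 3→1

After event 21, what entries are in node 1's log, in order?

p

after 1 — timeout(3): n3:cand/b7/[-]
after 2 — deliver 3→0: n0:foll/b7/[-]
after 3 — deliver 0→3: ·
after 4 — deliver 3→2: n2:foll/b7/[-]
after 5 — deliver 2→3: n3:lead/b7/[-]
after 6 — propose(3,'p'): ·
after 7 — deliver 3→0: n0:foll/b7/[p]
after 8 — deliver 0→3: ·
after 9 — deliver 3→1: n1:foll/b7/[-]
after 10 — deliver 1→3: ·
after 11 — deliver 3→0: ·
after 12 — propose(3,'s'): ·
after 13 — deliver 3→1: n1:foll/b7/[p]
after 14 — deliver 1→3: ·
after 15 — deliver 3→0: n0:foll/b7/[p,s]
after 16 — deliver 0→3: n3:lead/b7/[s]
after 17 — timeout(1): n1:cand/b9/[p]
after 18 — deliver 1→3: n3:foll/b9/[s]
after 19 — propose(3,'z'): ·
after 20 — deliver 3→0: ·
after 21 — deliver 0→3: ·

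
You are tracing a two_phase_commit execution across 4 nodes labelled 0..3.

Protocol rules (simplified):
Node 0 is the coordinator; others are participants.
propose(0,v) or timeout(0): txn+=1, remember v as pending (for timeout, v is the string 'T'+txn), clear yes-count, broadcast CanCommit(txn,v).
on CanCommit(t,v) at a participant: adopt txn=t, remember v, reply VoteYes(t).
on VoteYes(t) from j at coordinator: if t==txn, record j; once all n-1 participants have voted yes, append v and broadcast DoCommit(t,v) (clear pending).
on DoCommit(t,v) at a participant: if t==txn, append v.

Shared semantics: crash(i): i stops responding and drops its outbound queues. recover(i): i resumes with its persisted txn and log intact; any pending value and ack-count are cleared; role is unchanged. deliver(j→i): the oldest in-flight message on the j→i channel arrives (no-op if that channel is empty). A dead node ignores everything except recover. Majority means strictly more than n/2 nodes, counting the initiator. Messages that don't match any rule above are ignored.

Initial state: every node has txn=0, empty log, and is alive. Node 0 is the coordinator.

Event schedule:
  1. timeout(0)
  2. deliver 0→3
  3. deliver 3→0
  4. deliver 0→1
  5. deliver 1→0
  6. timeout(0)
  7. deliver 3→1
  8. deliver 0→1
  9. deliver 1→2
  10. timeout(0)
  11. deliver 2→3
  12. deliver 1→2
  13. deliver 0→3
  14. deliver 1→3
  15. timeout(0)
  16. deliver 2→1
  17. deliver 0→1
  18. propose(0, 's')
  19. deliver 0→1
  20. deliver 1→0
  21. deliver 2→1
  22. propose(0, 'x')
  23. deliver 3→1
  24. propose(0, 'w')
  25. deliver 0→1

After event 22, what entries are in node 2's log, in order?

e1 timeout(0): 0[coor,t=1,-]
e2 deliver 0→3: 3[part,t=1,-]
e3 deliver 3→0: ·
e4 deliver 0→1: 1[part,t=1,-]
e5 deliver 1→0: ·
e6 timeout(0): 0[coor,t=2,-]
e7 deliver 3→1: ·
e8 deliver 0→1: 1[part,t=2,-]
e9 deliver 1→2: ·
e10 timeout(0): 0[coor,t=3,-]
e11 deliver 2→3: ·
e12 deliver 1→2: ·
e13 deliver 0→3: 3[part,t=2,-]
e14 deliver 1→3: ·
e15 timeout(0): 0[coor,t=4,-]
e16 deliver 2→1: ·
e17 deliver 0→1: 1[part,t=3,-]
e18 propose(0,'s'): 0[coor,t=5,-]
e19 deliver 0→1: 1[part,t=4,-]
e20 deliver 1→0: ·
e21 deliver 2→1: ·
e22 propose(0,'x'): 0[coor,t=6,-]

empty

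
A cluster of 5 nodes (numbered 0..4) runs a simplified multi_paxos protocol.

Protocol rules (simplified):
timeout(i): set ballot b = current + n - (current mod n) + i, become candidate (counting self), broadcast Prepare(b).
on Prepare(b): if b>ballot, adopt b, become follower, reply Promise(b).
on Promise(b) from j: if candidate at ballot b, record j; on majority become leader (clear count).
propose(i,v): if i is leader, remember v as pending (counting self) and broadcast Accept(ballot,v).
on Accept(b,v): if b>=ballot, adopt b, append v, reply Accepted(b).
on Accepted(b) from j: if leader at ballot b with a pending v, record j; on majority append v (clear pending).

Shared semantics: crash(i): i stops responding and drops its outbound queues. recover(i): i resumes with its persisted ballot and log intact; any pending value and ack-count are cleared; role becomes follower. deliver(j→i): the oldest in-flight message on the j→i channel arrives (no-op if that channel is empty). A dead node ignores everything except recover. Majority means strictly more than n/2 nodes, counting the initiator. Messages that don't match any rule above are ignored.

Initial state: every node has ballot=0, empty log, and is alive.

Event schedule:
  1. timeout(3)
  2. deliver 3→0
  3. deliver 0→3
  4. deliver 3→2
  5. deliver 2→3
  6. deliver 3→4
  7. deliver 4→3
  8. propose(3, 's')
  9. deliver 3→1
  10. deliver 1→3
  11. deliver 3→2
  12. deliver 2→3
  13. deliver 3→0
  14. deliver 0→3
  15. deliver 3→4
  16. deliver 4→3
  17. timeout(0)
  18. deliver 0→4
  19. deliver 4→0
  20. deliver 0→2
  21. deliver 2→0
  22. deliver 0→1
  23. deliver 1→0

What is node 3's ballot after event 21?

8

[1] timeout(3) → N3(cand b8 [-])
[2] deliver 3→0 → N0(foll b8 [-])
[3] deliver 0→3 → ∅
[4] deliver 3→2 → N2(foll b8 [-])
[5] deliver 2→3 → N3(lead b8 [-])
[6] deliver 3→4 → N4(foll b8 [-])
[7] deliver 4→3 → ∅
[8] propose(3,'s') → ∅
[9] deliver 3→1 → N1(foll b8 [-])
[10] deliver 1→3 → ∅
[11] deliver 3→2 → N2(foll b8 [s])
[12] deliver 2→3 → ∅
[13] deliver 3→0 → N0(foll b8 [s])
[14] deliver 0→3 → N3(lead b8 [s])
[15] deliver 3→4 → N4(foll b8 [s])
[16] deliver 4→3 → ∅
[17] timeout(0) → N0(cand b10 [s])
[18] deliver 0→4 → N4(foll b10 [s])
[19] deliver 4→0 → ∅
[20] deliver 0→2 → N2(foll b10 [s])
[21] deliver 2→0 → N0(lead b10 [s])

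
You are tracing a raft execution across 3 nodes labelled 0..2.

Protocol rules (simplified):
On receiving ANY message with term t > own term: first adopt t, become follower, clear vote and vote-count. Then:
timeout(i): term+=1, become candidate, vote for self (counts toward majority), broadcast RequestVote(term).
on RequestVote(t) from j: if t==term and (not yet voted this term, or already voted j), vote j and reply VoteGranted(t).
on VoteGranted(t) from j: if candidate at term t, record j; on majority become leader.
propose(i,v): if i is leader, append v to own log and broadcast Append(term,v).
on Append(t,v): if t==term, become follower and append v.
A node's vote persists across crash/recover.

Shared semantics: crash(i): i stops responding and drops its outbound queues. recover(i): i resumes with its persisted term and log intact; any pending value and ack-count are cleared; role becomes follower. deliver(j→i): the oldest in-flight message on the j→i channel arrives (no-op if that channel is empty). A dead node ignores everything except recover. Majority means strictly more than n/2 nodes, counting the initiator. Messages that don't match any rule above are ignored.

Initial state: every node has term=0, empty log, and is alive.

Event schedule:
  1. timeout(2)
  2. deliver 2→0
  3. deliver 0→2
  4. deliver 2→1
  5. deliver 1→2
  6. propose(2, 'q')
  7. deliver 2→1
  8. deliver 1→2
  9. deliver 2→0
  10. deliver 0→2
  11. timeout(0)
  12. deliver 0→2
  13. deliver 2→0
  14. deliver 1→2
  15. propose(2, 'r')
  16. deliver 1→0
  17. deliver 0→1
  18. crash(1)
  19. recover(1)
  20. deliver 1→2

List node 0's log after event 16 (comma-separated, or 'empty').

q

1. timeout(2):  <2:cand t1 ->
2. deliver 2→0:  <0:foll t1 ->
3. deliver 0→2:  <2:lead t1 ->
4. deliver 2→1:  <1:foll t1 ->
5. deliver 1→2:  nop
6. propose(2,'q'):  <2:lead t1 q>
7. deliver 2→1:  <1:foll t1 q>
8. deliver 1→2:  nop
9. deliver 2→0:  <0:foll t1 q>
10. deliver 0→2:  nop
11. timeout(0):  <0:cand t2 q>
12. deliver 0→2:  <2:foll t2 q>
13. deliver 2→0:  <0:lead t2 q>
14. deliver 1→2:  nop
15. propose(2,'r'):  nop
16. deliver 1→0:  nop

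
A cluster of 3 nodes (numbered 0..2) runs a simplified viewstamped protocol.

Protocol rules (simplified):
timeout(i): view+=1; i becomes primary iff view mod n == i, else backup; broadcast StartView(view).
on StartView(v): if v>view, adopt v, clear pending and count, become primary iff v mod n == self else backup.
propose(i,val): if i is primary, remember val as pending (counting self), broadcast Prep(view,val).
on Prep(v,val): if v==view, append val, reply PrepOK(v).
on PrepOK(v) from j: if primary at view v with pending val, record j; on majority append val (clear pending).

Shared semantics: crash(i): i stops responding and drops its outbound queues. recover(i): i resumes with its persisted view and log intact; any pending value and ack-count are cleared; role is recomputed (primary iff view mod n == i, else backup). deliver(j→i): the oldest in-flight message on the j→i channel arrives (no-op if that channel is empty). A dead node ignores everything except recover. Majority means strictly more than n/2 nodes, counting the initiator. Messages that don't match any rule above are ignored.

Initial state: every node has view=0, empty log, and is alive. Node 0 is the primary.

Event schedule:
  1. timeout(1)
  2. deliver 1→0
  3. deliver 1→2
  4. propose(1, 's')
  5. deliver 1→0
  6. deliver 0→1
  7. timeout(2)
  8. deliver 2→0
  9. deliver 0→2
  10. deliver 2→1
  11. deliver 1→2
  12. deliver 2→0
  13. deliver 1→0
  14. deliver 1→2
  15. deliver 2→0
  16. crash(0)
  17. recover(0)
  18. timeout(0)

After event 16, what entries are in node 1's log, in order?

after 1 — timeout(1): n1:prim/v1/[-]
after 2 — deliver 1→0: n0:back/v1/[-]
after 3 — deliver 1→2: n2:back/v1/[-]
after 4 — propose(1,'s'): ·
after 5 — deliver 1→0: n0:back/v1/[s]
after 6 — deliver 0→1: n1:prim/v1/[s]
after 7 — timeout(2): n2:prim/v2/[-]
after 8 — deliver 2→0: n0:back/v2/[s]
after 9 — deliver 0→2: ·
after 10 — deliver 2→1: n1:back/v2/[s]
after 11 — deliver 1→2: ·
after 12 — deliver 2→0: ·
after 13 — deliver 1→0: ·
after 14 — deliver 1→2: ·
after 15 — deliver 2→0: ·
after 16 — crash(0): n0:✗back/v2/[s]

s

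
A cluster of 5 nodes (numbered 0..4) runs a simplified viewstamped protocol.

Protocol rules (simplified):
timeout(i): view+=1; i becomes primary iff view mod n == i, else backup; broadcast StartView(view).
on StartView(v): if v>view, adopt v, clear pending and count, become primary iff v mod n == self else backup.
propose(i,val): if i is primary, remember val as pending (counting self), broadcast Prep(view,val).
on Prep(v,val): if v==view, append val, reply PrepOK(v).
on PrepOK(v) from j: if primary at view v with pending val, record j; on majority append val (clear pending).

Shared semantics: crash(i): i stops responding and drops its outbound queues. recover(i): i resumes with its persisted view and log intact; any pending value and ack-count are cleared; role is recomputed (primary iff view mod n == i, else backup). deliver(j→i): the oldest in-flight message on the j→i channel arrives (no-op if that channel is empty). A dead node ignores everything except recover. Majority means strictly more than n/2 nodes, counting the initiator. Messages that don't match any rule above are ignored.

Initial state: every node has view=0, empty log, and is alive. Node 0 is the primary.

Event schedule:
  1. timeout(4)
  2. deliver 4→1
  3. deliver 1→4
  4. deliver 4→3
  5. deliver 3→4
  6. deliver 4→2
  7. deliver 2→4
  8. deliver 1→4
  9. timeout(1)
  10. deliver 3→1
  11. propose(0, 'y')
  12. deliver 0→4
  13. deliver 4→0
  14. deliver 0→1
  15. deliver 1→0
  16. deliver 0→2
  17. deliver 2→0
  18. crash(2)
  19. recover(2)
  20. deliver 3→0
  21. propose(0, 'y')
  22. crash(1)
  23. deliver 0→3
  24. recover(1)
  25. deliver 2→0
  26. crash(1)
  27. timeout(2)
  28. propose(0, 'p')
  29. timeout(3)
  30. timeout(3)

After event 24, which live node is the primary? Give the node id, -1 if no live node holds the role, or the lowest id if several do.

-1

after 1 — timeout(4): n4:back/v1/[-]
after 2 — deliver 4→1: n1:prim/v1/[-]
after 3 — deliver 1→4: ·
after 4 — deliver 4→3: n3:back/v1/[-]
after 5 — deliver 3→4: ·
after 6 — deliver 4→2: n2:back/v1/[-]
after 7 — deliver 2→4: ·
after 8 — deliver 1→4: ·
after 9 — timeout(1): n1:back/v2/[-]
after 10 — deliver 3→1: ·
after 11 — propose(0,'y'): ·
after 12 — deliver 0→4: ·
after 13 — deliver 4→0: n0:back/v1/[-]
after 14 — deliver 0→1: ·
after 15 — deliver 1→0: n0:back/v2/[-]
after 16 — deliver 0→2: ·
after 17 — deliver 2→0: ·
after 18 — crash(2): n2:✗back/v1/[-]
after 19 — recover(2): n2:back/v1/[-]
after 20 — deliver 3→0: ·
after 21 — propose(0,'y'): ·
after 22 — crash(1): n1:✗back/v2/[-]
after 23 — deliver 0→3: ·
after 24 — recover(1): n1:back/v2/[-]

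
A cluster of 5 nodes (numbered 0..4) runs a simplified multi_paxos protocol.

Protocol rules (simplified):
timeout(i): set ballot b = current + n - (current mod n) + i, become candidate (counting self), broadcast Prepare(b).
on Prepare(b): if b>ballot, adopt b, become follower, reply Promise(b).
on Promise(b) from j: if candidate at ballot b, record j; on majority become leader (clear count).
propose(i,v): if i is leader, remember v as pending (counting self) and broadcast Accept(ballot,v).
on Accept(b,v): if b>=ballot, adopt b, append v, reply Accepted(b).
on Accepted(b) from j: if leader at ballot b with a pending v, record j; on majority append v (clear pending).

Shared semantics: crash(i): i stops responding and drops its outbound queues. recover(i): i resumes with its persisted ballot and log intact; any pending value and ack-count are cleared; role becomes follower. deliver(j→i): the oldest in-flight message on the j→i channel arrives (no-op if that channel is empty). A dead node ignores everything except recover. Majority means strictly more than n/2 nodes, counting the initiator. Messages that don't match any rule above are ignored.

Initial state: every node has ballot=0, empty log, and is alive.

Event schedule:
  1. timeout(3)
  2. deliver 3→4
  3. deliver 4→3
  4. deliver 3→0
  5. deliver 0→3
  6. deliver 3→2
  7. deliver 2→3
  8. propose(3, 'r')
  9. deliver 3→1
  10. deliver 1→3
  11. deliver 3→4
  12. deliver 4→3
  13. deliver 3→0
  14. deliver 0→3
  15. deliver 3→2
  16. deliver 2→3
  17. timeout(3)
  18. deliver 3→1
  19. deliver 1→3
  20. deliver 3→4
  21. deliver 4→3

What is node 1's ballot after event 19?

step 1 timeout(3): 3={cand,b=8,log=-}
step 2 deliver 3→4: 4={foll,b=8,log=-}
step 3 deliver 4→3: —
step 4 deliver 3→0: 0={foll,b=8,log=-}
step 5 deliver 0→3: 3={lead,b=8,log=-}
step 6 deliver 3→2: 2={foll,b=8,log=-}
step 7 deliver 2→3: —
step 8 propose(3,'r'): —
step 9 deliver 3→1: 1={foll,b=8,log=-}
step 10 deliver 1→3: —
step 11 deliver 3→4: 4={foll,b=8,log=r}
step 12 deliver 4→3: —
step 13 deliver 3→0: 0={foll,b=8,log=r}
step 14 deliver 0→3: 3={lead,b=8,log=r}
step 15 deliver 3→2: 2={foll,b=8,log=r}
step 16 deliver 2→3: —
step 17 timeout(3): 3={cand,b=13,log=r}
step 18 deliver 3→1: 1={foll,b=8,log=r}
step 19 deliver 1→3: —

8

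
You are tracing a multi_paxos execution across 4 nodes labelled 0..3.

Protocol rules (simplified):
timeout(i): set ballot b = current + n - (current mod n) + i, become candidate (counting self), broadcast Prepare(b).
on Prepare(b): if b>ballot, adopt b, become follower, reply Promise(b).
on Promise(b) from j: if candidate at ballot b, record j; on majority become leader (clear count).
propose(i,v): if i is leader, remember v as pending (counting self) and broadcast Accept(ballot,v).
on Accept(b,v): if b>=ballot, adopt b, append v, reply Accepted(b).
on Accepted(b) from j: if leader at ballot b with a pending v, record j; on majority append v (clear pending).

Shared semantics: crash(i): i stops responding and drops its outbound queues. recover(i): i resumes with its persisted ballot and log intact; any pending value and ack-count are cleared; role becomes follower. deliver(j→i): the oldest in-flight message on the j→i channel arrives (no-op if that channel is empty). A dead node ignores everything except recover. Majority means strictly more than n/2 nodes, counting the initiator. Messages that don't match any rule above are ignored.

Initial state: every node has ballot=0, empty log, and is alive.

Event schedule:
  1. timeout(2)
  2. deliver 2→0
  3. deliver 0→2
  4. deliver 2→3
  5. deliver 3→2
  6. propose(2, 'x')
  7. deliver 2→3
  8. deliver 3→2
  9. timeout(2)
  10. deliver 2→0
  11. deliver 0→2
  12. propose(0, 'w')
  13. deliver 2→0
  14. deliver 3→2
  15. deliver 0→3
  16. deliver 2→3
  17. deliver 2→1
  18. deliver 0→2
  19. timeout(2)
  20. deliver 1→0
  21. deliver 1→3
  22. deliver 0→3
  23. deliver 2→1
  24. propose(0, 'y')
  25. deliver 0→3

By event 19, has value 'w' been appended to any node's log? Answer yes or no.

after 1 — timeout(2): n2:cand/b6/[-]
after 2 — deliver 2→0: n0:foll/b6/[-]
after 3 — deliver 0→2: ·
after 4 — deliver 2→3: n3:foll/b6/[-]
after 5 — deliver 3→2: n2:lead/b6/[-]
after 6 — propose(2,'x'): ·
after 7 — deliver 2→3: n3:foll/b6/[x]
after 8 — deliver 3→2: ·
after 9 — timeout(2): n2:cand/b10/[-]
after 10 — deliver 2→0: n0:foll/b6/[x]
after 11 — deliver 0→2: ·
after 12 — propose(0,'w'): ·
after 13 — deliver 2→0: n0:foll/b10/[x]
after 14 — deliver 3→2: ·
after 15 — deliver 0→3: ·
after 16 — deliver 2→3: n3:foll/b10/[x]
after 17 — deliver 2→1: n1:foll/b6/[-]
after 18 — deliver 0→2: ·
after 19 — timeout(2): n2:cand/b14/[-]

no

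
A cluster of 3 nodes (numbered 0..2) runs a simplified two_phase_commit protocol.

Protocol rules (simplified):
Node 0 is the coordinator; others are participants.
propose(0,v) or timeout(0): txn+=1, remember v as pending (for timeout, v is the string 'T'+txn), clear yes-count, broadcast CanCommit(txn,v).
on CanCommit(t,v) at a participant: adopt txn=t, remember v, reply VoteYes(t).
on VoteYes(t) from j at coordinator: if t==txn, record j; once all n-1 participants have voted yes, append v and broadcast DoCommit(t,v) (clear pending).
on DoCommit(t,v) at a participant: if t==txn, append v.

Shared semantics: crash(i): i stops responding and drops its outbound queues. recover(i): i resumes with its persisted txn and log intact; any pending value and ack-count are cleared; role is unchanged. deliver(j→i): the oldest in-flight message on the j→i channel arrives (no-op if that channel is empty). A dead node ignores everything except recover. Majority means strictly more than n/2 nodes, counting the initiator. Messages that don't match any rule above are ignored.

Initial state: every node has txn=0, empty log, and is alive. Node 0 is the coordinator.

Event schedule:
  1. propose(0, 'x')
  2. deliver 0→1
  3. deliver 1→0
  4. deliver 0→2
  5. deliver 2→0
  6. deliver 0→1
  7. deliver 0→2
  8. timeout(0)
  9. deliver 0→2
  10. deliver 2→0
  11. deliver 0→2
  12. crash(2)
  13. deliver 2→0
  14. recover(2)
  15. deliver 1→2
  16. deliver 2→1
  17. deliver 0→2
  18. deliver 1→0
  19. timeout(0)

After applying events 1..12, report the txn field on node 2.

2

e1 propose(0,'x'): 0[coor,t=1,-]
e2 deliver 0→1: 1[part,t=1,-]
e3 deliver 1→0: ·
e4 deliver 0→2: 2[part,t=1,-]
e5 deliver 2→0: 0[coor,t=1,x]
e6 deliver 0→1: 1[part,t=1,x]
e7 deliver 0→2: 2[part,t=1,x]
e8 timeout(0): 0[coor,t=2,x]
e9 deliver 0→2: 2[part,t=2,x]
e10 deliver 2→0: ·
e11 deliver 0→2: ·
e12 crash(2): 2[✗part,t=2,x]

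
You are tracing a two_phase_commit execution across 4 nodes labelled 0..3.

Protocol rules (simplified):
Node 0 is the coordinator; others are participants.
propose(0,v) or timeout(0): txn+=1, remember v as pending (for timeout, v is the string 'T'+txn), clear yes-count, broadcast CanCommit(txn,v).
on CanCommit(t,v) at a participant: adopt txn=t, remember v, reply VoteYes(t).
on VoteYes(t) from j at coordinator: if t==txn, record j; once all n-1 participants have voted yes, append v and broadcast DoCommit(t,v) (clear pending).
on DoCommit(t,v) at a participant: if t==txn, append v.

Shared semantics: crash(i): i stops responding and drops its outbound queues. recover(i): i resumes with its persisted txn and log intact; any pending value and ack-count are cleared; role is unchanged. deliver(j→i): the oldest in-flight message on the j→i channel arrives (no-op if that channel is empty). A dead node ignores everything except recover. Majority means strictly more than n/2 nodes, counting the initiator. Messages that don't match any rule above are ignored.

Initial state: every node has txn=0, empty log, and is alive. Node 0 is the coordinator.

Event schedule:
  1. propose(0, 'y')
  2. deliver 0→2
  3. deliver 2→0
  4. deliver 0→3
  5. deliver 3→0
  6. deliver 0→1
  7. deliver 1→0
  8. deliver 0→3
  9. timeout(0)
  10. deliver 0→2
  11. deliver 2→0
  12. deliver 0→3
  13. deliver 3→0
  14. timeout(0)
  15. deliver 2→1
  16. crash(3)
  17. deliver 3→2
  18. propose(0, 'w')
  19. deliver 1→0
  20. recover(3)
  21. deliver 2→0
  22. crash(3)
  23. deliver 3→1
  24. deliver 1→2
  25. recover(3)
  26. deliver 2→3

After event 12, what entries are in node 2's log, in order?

y

e1 propose(0,'y'): 0[coor,t=1,-]
e2 deliver 0→2: 2[part,t=1,-]
e3 deliver 2→0: ·
e4 deliver 0→3: 3[part,t=1,-]
e5 deliver 3→0: ·
e6 deliver 0→1: 1[part,t=1,-]
e7 deliver 1→0: 0[coor,t=1,y]
e8 deliver 0→3: 3[part,t=1,y]
e9 timeout(0): 0[coor,t=2,y]
e10 deliver 0→2: 2[part,t=1,y]
e11 deliver 2→0: ·
e12 deliver 0→3: 3[part,t=2,y]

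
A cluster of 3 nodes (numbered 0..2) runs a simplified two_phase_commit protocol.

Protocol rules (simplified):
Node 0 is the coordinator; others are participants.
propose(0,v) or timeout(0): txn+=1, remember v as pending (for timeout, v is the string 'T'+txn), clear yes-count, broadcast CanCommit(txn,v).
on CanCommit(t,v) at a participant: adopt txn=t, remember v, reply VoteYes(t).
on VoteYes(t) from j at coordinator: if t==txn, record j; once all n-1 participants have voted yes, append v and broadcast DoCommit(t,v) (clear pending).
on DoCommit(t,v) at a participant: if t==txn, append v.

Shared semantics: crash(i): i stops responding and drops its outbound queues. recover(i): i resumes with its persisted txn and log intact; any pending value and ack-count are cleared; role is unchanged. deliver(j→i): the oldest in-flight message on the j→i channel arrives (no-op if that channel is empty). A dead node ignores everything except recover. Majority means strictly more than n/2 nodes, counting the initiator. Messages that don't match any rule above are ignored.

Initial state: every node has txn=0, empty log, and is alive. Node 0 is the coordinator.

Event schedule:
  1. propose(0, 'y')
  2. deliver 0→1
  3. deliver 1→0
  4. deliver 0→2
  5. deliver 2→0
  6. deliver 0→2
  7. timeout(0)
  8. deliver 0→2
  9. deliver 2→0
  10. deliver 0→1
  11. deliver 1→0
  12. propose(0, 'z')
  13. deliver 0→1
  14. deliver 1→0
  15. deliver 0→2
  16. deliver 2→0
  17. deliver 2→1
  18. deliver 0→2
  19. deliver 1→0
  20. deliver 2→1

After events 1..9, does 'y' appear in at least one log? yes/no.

e1 propose(0,'y'): 0[coor,t=1,-]
e2 deliver 0→1: 1[part,t=1,-]
e3 deliver 1→0: ·
e4 deliver 0→2: 2[part,t=1,-]
e5 deliver 2→0: 0[coor,t=1,y]
e6 deliver 0→2: 2[part,t=1,y]
e7 timeout(0): 0[coor,t=2,y]
e8 deliver 0→2: 2[part,t=2,y]
e9 deliver 2→0: ·

yes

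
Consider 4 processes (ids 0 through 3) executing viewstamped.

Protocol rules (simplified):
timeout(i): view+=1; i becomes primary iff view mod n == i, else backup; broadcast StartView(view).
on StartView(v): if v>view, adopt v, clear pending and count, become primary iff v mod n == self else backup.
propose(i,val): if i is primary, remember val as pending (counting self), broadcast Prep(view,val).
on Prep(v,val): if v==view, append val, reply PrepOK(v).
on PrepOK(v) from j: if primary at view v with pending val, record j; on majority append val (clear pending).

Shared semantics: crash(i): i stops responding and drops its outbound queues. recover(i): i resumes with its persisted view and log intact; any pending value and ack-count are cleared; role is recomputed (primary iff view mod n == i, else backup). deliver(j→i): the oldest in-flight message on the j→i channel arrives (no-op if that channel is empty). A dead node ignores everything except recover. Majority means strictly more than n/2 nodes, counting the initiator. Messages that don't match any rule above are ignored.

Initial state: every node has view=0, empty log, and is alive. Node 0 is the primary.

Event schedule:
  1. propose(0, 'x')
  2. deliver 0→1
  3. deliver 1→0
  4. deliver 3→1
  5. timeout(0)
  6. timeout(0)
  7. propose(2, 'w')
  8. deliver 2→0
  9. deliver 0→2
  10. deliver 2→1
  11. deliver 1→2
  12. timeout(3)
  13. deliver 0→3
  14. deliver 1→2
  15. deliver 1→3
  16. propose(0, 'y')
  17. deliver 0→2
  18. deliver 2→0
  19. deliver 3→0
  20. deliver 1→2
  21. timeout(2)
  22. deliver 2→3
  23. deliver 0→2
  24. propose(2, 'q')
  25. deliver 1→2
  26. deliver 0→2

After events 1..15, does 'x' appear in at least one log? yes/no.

1. propose(0,'x'):  nop
2. deliver 0→1:  <1:back v0 x>
3. deliver 1→0:  nop
4. deliver 3→1:  nop
5. timeout(0):  <0:back v1 ->
6. timeout(0):  <0:back v2 ->
7. propose(2,'w'):  nop
8. deliver 2→0:  nop
9. deliver 0→2:  <2:back v0 x>
10. deliver 2→1:  nop
11. deliver 1→2:  nop
12. timeout(3):  <3:back v1 ->
13. deliver 0→3:  nop
14. deliver 1→2:  nop
15. deliver 1→3:  nop

yes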